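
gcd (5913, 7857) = 81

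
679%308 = 63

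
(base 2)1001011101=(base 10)605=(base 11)500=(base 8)1135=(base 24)115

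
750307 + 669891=1420198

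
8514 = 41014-32500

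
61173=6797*9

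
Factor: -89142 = -1 * 2^1 * 3^1 * 83^1 * 179^1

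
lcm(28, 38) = 532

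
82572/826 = 99 + 57/59 ≈ 99.97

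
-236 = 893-1129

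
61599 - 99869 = -38270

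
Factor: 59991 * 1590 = 2^1 * 3^2 * 5^1 * 53^1 * 19997^1 = 95385690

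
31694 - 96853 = -65159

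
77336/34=2274 + 10/17 ≈ 2274.59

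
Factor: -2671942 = -1 * 2^1 * 7^1 * 13^1 * 53^1 * 277^1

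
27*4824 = 130248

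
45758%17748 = 10262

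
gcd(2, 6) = 2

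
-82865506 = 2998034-85863540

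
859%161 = 54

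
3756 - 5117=-1361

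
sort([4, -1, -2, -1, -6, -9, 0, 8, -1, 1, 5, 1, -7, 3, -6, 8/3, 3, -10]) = [-10, -9, -7, -6, -6, -2, -1, -1, -1, 0, 1, 1, 8/3, 3, 3, 4, 5, 8]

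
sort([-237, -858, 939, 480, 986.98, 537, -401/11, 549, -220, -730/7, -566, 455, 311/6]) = [-858, -566, -237, -220, -730/7, -401/11, 311/6, 455, 480, 537, 549, 939, 986.98]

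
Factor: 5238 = 2^1 * 3^3 * 97^1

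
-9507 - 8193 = -17700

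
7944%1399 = 949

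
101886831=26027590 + 75859241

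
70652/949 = 74 + 426/949 ≈ 74.45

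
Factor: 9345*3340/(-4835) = -1*2^2*3^1*5^1*7^1*89^1*167^1*967^(-1) = -6242460/967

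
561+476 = 1037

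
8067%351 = 345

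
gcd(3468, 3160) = 4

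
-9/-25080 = 3/8360 ≈ 0.000359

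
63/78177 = 21/26059 ≈ 0.000806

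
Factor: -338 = -1*2^1*13^2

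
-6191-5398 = -11589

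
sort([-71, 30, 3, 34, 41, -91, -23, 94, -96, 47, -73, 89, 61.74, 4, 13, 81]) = [-96, -91, -73, -71, -23, 3, 4, 13, 30, 34, 41, 47, 61.74, 81, 89, 94]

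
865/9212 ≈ 0.0939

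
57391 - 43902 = 13489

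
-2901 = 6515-9416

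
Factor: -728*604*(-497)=2^5*7^2*13^1*71^1*151^1=218536864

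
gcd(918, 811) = 1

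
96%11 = 8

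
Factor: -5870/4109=-1 * 2^1 * 5^1 * 7^(-1)=-10/7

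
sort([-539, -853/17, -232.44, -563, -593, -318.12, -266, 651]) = [-593, -563, -539, -318.12, -266, -232.44, -853/17, 651]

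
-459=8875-9334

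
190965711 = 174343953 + 16621758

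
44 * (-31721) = -1395724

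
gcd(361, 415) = 1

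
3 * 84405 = 253215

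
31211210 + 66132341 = 97343551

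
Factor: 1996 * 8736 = 2^7 * 3^1 * 7^1 * 13^1 * 499^1 = 17437056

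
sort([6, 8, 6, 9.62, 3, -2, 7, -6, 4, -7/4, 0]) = [-6, -2, -7/4, 0, 3, 4, 6, 6, 7, 8, 9.62]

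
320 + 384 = 704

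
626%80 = 66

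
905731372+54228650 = 959960022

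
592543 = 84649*7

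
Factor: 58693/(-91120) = -1*2^(-4)*5^(-1)*17^(-1)*67^(-1)*58693^1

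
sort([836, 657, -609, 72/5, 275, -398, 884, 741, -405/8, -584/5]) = [-609, -398, -584/5, -405/8, 72/5, 275, 657, 741, 836, 884]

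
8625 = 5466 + 3159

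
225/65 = 3+6/13 ≈ 3.46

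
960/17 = 56 + 8/17 ≈ 56.47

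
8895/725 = 1779/145 ≈ 12.27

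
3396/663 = 5 + 27/221≈5.12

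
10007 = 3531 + 6476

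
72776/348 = 209+11/87 ≈ 209.13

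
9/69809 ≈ 0.000129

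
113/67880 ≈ 0.00166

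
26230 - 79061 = -52831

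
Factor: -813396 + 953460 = 2^5*3^1*1459^1 = 140064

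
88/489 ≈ 0.180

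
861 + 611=1472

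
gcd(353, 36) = 1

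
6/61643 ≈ 0.0000973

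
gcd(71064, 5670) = 378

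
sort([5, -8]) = [-8, 5]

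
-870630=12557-883187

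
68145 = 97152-29007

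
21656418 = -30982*(-699)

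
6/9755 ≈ 0.000615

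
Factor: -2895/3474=-1*2^(-1)*3^(-1)*5^1=-5/6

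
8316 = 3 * 2772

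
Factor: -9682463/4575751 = -1*7^1*19^(-1)*240829^(-1)*1383209^1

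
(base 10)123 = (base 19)69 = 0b1111011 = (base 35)3i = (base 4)1323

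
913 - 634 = 279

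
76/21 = 3 + 13/21 ≈ 3.62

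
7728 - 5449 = 2279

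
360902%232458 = 128444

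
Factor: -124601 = -1*124601^1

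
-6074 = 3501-9575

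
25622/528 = 48 + 139/264 ≈ 48.53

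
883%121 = 36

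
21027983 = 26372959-5344976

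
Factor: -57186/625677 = -1 * 2^1 * 3^3 * 13^(-1) * 61^(-1) * 263^(-1) * 353^1 = -19062/208559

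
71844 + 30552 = 102396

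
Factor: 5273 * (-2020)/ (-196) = 5^1 * 7^ (-2) * 101^1 * 5273^1 = 2662865/49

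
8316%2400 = 1116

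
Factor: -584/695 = -1 * 2^3 * 5^(-1) * 73^1 * 139^(-1)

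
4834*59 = 285206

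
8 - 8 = 0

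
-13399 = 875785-889184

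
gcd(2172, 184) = 4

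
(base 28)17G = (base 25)1EL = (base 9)1326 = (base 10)996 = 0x3E4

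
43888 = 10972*4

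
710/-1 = -710 = -710.00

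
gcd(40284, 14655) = 3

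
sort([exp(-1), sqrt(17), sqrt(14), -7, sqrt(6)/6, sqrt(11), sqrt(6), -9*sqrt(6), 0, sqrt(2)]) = [-9*sqrt(6), -7, 0, exp(-1), sqrt(6)/6, sqrt(2), sqrt(6), sqrt(11), sqrt(14), sqrt(17)]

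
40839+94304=135143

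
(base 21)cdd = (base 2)1010111001010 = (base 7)22156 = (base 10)5578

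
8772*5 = 43860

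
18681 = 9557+9124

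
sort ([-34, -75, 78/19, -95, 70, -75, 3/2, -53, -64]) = [-95, -75, -75, -64, -53, -34, 3/2, 78/19, 70]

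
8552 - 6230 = 2322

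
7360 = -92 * (-80)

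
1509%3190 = 1509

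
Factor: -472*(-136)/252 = 2^4*3^(-2)*7^(-1)*17^1*59^1 = 16048/63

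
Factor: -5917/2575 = -1*5^(-2)*61^1*97^1*103^(-1)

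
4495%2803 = 1692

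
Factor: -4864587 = -1 * 3^1 * 7^1 * 13^1 * 103^1 * 173^1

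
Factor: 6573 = 3^1*7^1*313^1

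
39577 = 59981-20404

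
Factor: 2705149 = 29^1*93281^1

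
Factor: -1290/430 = -1*3^1 = -3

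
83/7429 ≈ 0.0112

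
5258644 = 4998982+259662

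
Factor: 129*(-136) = -1*2^3*3^1*17^1*43^1 = -17544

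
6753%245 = 138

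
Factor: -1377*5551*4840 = -1*2^3*3^4*5^1*7^1*11^2*13^1*17^1*61^1 = -36995638680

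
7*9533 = 66731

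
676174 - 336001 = 340173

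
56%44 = 12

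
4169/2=2084+1/2=2084.50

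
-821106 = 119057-940163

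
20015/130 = 153 + 25/26 ≈ 153.96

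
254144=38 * 6688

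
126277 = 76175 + 50102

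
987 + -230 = 757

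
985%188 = 45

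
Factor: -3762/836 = -1 * 2^(-1) * 3^2 = -9/2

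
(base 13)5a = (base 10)75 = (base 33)29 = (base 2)1001011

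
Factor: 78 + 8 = 2^1 * 43^1 = 86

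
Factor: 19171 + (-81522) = -1*62351^1 = -62351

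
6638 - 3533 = 3105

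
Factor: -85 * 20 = -1 * 2^2 * 5^2 * 17^1 = -1700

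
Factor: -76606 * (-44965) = 2^1 * 5^1 * 17^1 * 23^2 * 38303^1 = 3444588790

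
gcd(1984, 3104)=32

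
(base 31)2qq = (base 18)890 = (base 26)41o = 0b101011000010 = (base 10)2754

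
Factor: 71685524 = 2^2*137^1*257^1*509^1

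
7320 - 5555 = 1765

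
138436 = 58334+80102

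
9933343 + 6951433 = 16884776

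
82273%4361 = 3775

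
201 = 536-335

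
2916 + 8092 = 11008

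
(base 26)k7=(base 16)20f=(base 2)1000001111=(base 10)527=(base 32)gf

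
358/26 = 13 + 10/13 ≈ 13.77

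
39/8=4 + 7/8 ≈ 4.88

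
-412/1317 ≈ -0.313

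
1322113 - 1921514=-599401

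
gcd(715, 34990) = 5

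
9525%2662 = 1539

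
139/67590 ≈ 0.00206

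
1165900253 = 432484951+733415302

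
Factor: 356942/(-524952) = -1*2^(-2)*3^(-2)*23^(-1)*563^1 = -563/828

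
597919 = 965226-367307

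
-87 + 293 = 206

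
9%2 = 1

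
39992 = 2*19996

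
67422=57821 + 9601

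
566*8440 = 4777040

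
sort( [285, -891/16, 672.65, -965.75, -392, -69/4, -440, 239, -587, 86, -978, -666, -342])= [-978, -965.75, -666, -587, -440, -392, -342, -891/16, -69/4, 86, 239, 285, 672.65]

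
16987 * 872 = 14812664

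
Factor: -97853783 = -1 * 1307^1 * 74869^1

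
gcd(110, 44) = 22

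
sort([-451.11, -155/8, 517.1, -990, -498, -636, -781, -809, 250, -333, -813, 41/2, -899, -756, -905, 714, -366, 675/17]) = [-990, -905, -899, -813, -809, -781, -756, -636, -498, -451.11, -366, -333, -155/8, 41/2, 675/17, 250, 517.1, 714]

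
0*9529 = 0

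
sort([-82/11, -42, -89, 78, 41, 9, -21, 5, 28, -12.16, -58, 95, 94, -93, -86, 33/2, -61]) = [-93, -89, -86, -61, -58, -42, -21, -12.16, -82/11, 5, 9, 33/2, 28, 41, 78, 94, 95]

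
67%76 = 67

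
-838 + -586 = -1424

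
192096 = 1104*174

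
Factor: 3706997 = 7^2*75653^1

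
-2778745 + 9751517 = 6972772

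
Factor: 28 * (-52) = -1 * 2^4 * 7^1 * 13^1 = -1456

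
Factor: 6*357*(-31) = -1*2^1*3^2*7^1*17^1*31^1 = -66402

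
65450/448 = 146 + 3/32 ≈ 146.09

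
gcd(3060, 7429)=17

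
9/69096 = 3/23032 ≈ 0.000130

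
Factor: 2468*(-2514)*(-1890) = 2^4*3^4*5^1*7^1*419^1*617^1 = 11726603280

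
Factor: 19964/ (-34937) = -1*2^2*7^ (-1) = -4/7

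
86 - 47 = 39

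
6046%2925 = 196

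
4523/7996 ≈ 0.566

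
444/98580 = 37/8215 ≈ 0.00450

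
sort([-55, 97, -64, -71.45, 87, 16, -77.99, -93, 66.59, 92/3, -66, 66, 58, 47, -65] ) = [-93, -77.99, -71.45, -66, -65, -64, -55, 16, 92/3, 47, 58, 66, 66.59, 87, 97] 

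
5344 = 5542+-198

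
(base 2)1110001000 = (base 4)32020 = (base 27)16d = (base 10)904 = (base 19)29b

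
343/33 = 10+13/33 ≈ 10.39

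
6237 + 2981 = 9218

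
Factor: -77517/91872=-1*2^(-5)*3^3=-27/32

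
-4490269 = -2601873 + -1888396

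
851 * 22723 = 19337273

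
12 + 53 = 65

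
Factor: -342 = -1 * 2^1 * 3^2 * 19^1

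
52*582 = 30264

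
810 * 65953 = 53421930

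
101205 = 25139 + 76066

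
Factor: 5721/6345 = 3^(-2)*5^(-1)*47^(-1)*1907^1 = 1907/2115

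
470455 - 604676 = -134221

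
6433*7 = 45031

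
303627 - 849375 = -545748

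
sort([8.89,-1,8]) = [-1,8,8.89]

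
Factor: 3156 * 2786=2^3 * 3^1 * 7^1 * 199^1 * 263^1=8792616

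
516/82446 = 86/13741 ≈ 0.00626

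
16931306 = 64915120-47983814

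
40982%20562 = 20420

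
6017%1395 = 437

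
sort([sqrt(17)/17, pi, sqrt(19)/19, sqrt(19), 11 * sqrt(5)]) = [sqrt(19)/19, sqrt(17)/17, pi, sqrt(19), 11 * sqrt(5)]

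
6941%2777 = 1387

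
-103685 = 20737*(-5)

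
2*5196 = 10392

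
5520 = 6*920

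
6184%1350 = 784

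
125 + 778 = 903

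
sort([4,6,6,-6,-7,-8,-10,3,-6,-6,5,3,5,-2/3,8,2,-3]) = [-10,-8,-7,-6,-6,-6,-3,-2/3,2,3,3,4,5,5,6,6,8]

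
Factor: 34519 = 34519^1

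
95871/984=97+141/328 ≈ 97.43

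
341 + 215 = 556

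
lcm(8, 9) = 72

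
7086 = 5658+1428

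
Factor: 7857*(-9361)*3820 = -1*2^2*3^4*5^1*11^1*23^1*37^1*97^1*191^1 = -280958620140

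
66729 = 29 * 2301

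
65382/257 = 254 + 104/257 ≈ 254.40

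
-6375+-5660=-12035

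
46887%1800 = 87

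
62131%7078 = 5507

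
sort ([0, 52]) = [0, 52]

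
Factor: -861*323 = -1*3^1*7^1*17^1*19^1*41^1 = -278103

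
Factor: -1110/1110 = -1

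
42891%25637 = 17254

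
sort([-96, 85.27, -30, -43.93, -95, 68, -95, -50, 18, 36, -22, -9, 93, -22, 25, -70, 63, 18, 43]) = [-96, -95, -95, -70, -50, -43.93, -30, -22, -22, -9, 18, 18, 25, 36, 43, 63, 68, 85.27, 93]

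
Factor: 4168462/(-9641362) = -1*2084231^1*4820681^(-1) = -2084231/4820681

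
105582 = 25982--79600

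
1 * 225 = 225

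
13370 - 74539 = -61169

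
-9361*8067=-75515187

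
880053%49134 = 44775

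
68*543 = 36924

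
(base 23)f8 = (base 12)255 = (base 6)1345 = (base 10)353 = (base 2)101100001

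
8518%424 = 38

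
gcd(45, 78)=3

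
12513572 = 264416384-251902812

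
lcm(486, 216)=1944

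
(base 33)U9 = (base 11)829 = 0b1111100111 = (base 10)999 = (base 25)1EO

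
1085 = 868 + 217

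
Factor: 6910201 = 6910201^1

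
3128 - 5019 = -1891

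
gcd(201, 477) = 3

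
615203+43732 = 658935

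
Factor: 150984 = 2^3*3^4*233^1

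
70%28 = 14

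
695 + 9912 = 10607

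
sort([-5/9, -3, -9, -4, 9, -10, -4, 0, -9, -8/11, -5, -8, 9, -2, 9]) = [-10, -9, -9, -8, -5, -4, -4, -3, -2, -8/11, -5/9, 0, 9, 9, 9]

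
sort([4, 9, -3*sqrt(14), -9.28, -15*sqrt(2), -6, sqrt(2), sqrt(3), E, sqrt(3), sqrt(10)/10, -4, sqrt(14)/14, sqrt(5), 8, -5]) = [-15*sqrt(2), -3*sqrt(14), -9.28, -6, -5, -4, sqrt(14)/14, sqrt(10)/10, sqrt(2), sqrt(3), sqrt(3), sqrt(5), E, 4, 8, 9]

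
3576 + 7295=10871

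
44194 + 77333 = 121527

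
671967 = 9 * 74663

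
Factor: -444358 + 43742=-1*2^3*50077^1=-400616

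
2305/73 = 31 + 42/73 ≈ 31.58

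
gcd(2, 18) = 2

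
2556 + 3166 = 5722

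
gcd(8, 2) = 2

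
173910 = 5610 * 31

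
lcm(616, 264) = 1848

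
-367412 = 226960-594372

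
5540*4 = 22160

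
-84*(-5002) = 420168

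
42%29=13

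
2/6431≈0.000311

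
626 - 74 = 552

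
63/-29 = -2 - 5/29 ≈ -2.17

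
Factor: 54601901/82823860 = 2^(-2)*5^(-1)*7^(-1)*653^1*83617^1*591599^(-1)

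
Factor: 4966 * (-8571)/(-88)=2^(-2) * 3^1 * 11^(-1) * 13^1 * 191^1 * 2857^1=21281793/44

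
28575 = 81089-52514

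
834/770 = 417/385 ≈ 1.08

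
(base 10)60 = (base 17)39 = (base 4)330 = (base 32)1s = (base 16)3c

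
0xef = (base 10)239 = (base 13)155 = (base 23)a9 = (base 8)357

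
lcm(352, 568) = 24992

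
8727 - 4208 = 4519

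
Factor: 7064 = 2^3 * 883^1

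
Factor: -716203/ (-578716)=2^ (-2) * 73^1 * 149^ (-1) * 971^ (-1) * 9811^1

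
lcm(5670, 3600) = 226800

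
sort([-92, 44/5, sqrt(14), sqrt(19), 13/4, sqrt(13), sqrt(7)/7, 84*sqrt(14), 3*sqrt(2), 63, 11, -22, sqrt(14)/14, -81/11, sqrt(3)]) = [-92, -22, -81/11, sqrt(14)/14, sqrt(7)/7, sqrt(3), 13/4, sqrt(13), sqrt(14), 3*sqrt(2), sqrt(19), 44/5, 11, 63, 84*sqrt(14)]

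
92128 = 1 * 92128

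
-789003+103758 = -685245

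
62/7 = 8 + 6/7 ≈ 8.86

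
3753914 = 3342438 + 411476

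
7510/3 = 2503 + 1/3 ≈ 2503.33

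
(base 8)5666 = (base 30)39s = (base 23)5f8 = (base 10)2998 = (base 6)21514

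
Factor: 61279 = 233^1 * 263^1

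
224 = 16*14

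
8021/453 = 17 + 320/453≈17.71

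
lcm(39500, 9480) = 237000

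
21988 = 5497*4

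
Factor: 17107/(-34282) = -1 * 2^(-1) * 61^(-1) * 281^(-1) * 17107^1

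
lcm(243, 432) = 3888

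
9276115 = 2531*3665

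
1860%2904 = 1860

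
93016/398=233+141/199≈233.71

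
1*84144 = 84144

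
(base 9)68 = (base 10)62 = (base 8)76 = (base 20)32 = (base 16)3e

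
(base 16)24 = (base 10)36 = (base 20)1g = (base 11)33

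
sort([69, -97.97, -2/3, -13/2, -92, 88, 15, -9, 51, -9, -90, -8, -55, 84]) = [-97.97, -92, -90, -55, -9, -9, -8, -13/2, -2/3, 15, 51, 69, 84, 88]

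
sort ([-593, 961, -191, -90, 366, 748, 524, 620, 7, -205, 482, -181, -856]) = [-856, -593, -205, -191, -181, -90, 7, 366, 482, 524, 620, 748, 961]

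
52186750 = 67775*770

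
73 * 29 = 2117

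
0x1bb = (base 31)e9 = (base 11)373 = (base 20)123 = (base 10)443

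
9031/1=9031=9031.00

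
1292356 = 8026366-6734010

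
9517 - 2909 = 6608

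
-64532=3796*(-17)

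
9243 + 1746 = 10989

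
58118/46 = 1263 + 10/23 ≈ 1263.43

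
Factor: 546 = 2^1*3^1*7^1*13^1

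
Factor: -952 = -1*2^3*7^1*17^1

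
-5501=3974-9475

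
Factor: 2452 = 2^2*613^1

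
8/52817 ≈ 0.000151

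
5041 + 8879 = 13920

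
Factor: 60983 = 13^1 * 4691^1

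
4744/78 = 60 + 32/39≈60.82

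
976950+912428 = 1889378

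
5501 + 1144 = 6645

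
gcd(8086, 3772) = 2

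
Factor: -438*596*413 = -1*2^3*3^1*7^1*59^1*73^1*149^1 = -107812824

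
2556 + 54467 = 57023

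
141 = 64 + 77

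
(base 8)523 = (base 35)9o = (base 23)eh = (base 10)339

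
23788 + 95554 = 119342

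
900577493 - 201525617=699051876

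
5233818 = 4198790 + 1035028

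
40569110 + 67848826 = 108417936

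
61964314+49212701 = 111177015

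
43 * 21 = 903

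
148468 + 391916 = 540384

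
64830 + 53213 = 118043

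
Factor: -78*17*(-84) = 2^3*3^2*7^1*13^1*17^1 = 111384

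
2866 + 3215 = 6081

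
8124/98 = 82 + 44/49 ≈ 82.90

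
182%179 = 3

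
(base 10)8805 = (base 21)jk6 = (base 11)6685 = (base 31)951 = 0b10001001100101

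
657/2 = 328 + 1/2 = 328.50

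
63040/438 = 31520/219 ≈ 143.93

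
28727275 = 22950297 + 5776978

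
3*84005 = 252015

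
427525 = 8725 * 49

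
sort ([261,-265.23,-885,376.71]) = [-885,-265.23,261,376.71]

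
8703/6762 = 2901/2254 ≈ 1.29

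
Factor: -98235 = -1 * 3^2 * 5^1 * 37^1 * 59^1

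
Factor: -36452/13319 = -1*2^2*13^1*19^(-1) = -52/19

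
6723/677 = 9+630/677 ≈ 9.93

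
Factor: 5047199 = 743^1*6793^1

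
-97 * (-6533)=633701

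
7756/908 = 1939/227 ≈ 8.54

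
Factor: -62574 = -1*2^1*3^1*10429^1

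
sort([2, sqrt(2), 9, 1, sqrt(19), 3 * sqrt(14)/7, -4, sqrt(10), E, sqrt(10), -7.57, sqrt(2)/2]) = [-7.57, -4, sqrt(2)/2, 1, sqrt(2), 3 * sqrt(14)/7, 2, E, sqrt(10), sqrt(10), sqrt(19), 9]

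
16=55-39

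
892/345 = 2+202/345 ≈ 2.59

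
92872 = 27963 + 64909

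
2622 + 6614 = 9236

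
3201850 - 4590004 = -1388154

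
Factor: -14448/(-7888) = 3^1 * 7^1 * 17^(-1) * 29^(-1) * 43^1 = 903/493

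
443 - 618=-175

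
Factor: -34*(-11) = 2^1*11^1*17^1 = 374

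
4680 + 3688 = 8368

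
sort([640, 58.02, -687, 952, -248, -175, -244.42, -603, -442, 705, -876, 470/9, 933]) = [-876, -687, -603, -442, -248, -244.42, -175, 470/9, 58.02, 640, 705, 933, 952]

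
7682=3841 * 2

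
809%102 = 95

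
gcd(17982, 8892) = 18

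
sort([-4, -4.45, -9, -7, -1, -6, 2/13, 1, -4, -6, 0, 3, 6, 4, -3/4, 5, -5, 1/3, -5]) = [-9, -7, -6, -6, -5, -5, -4.45, -4, -4, -1, -3/4, 0, 2/13, 1/3, 1, 3, 4, 5, 6]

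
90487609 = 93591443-3103834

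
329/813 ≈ 0.405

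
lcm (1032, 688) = 2064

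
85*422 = 35870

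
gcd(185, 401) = 1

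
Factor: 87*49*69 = 3^2*7^2*23^1*29^1 = 294147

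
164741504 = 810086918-645345414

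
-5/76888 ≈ -0.0000650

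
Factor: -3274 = -1*2^1*1637^1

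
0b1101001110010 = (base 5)204040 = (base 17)1674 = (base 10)6770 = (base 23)ci8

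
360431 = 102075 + 258356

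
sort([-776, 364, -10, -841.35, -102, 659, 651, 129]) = [-841.35, -776, -102, -10, 129, 364, 651, 659]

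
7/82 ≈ 0.0854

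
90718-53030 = 37688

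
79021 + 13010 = 92031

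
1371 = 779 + 592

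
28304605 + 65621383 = 93925988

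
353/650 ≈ 0.543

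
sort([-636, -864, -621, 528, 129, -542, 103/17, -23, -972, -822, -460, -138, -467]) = [-972, -864, -822, -636, -621, -542, -467, -460, -138, -23, 103/17, 129, 528]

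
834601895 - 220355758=614246137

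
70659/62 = 1139 + 41/62 ≈ 1139.66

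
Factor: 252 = 2^2*3^2*7^1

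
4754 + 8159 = 12913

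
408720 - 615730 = -207010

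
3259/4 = 814 + 3/4 = 814.75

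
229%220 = 9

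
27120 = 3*9040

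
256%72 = 40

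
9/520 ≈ 0.0173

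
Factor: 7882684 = 2^2 * 67^2 * 439^1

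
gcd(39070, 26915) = 5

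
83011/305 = 272+51/305 ≈ 272.17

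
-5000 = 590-5590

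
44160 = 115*384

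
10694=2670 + 8024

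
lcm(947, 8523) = 8523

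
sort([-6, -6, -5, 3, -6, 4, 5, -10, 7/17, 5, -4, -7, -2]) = [-10, -7, -6, -6, -6, -5, -4, -2, 7/17, 3, 4, 5, 5]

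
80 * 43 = 3440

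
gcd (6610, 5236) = 2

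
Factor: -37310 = -1*2^1*5^1*7^1*13^1*41^1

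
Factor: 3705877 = 7^1*529411^1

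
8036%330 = 116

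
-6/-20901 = 2/6967 ≈ 0.000287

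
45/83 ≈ 0.542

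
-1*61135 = -61135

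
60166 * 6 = 360996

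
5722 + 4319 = 10041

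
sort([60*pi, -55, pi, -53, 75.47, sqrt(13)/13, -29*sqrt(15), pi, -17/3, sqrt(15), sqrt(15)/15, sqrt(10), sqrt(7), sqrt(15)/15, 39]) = [-29*sqrt(15), -55, -53, -17/3, sqrt(15)/15, sqrt(15)/15, sqrt(13)/13, sqrt(7), pi, pi, sqrt(10), sqrt(15), 39, 75.47, 60*pi]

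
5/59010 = 1/11802 ≈ 0.0000847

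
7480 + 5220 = 12700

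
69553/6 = 11592+1/6≈11592.17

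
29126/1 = 29126 = 29126.00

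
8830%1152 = 766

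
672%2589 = 672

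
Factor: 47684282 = 2^1*23842141^1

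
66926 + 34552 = 101478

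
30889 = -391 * (-79)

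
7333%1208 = 85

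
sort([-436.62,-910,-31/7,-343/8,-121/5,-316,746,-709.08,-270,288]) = [-910,-709.08,-436.62,-316,-270,-343/8,-121/5,-31/7,288,746]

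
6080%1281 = 956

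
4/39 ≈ 0.103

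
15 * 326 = 4890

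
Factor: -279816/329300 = -1 * 2^1 * 3^1 * 5^(-2) * 37^(-1) * 131^1 = -786/925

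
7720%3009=1702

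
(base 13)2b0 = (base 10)481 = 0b111100001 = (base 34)e5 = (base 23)kl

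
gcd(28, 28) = 28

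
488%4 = 0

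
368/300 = 92/75 ≈ 1.23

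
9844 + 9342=19186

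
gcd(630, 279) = 9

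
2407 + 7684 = 10091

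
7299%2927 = 1445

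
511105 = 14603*35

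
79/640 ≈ 0.123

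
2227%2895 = 2227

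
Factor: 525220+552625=5^1*73^1*2953^1=1077845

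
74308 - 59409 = 14899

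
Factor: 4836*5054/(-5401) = -1*2^3*3^1*7^1*11^(-1)*13^1*19^2*31^1*491^(-1) = -24441144/5401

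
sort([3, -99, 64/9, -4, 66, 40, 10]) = [-99, -4, 3, 64/9, 10, 40, 66]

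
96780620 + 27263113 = 124043733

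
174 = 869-695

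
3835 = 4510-675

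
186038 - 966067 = -780029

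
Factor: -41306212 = -1 * 2^2 * 2207^1 * 4679^1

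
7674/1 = 7674 = 7674.00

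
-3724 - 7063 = -10787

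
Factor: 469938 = 2^1*3^1*7^1*67^1*167^1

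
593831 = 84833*7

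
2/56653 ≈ 0.0000353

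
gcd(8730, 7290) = 90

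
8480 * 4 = 33920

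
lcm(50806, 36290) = 254030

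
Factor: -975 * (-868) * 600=2^5 * 3^2 * 5^4 * 7^1 * 13^1 * 31^1=507780000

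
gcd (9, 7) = 1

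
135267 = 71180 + 64087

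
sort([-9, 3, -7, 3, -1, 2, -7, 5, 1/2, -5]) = [-9, -7, -7, -5, -1, 1/2, 2, 3, 3, 5]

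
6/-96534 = -1/16089≈-0.0000622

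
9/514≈0.0175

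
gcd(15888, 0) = 15888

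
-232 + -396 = -628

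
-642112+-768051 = -1410163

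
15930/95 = 167 + 13/19 ≈ 167.68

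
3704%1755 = 194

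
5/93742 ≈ 0.0000533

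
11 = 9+2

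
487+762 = 1249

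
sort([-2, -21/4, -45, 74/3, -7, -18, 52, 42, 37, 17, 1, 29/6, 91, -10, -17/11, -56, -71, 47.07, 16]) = [-71, -56, -45, -18, -10, -7, -21/4, -2, -17/11, 1, 29/6, 16, 17, 74/3, 37, 42, 47.07, 52, 91]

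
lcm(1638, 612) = 55692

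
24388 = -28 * (-871) 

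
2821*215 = 606515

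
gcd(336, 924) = 84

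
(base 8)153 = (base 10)107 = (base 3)10222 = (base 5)412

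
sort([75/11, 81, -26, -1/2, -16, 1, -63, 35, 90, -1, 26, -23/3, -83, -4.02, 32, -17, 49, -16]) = [-83, -63, -26, -17, -16, -16, -23/3, -4.02, -1, -1/2, 1, 75/11, 26, 32, 35, 49, 81, 90]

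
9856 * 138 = 1360128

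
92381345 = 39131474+53249871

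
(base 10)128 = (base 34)3q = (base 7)242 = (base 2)10000000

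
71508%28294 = 14920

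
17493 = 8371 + 9122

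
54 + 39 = 93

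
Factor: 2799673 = 83^1*89^1*379^1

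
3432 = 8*429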